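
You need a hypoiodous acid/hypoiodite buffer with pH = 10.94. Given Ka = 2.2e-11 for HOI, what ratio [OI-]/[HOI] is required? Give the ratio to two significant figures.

ratio = 1.9

pKa = -log(2.2 × 10^-11) = 10.658
pH = pKa + log(r) ⇒ log(r) = 10.94 − 10.658 = +0.282
r = [OI-]/[HOI] = 10^(+0.282) = 1.91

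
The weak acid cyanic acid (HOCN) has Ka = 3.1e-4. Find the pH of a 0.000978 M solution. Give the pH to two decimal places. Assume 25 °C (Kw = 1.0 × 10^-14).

pH = 3.38

HOCN ⇌ OCN- + H+
From the ICE table, Ka = [H+]²/(0.000978 − [H+]) = 3.1 × 10^-4.
The 5% rule fails; solving [H+]² + Ka·[H+] − Ka·C₀ = 0 exactly:
[H+] = [−0.00031 + √(0.00031² + 1.21e-06)]/2 = 4.17 × 10^-4 M
pH = −log(4.17 × 10^-4) = 3.38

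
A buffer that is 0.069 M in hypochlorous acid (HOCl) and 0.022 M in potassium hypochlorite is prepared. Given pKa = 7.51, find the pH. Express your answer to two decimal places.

pH = pKa + log([A⁻]/[HA]) = 7.51 + log(0.022/0.069)
pH = 7.51 + (-0.496) = 7.01

pH = 7.01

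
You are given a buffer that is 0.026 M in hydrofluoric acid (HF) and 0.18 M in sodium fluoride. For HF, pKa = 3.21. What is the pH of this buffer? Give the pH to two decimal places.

Using pH = pKa + log([base]/[acid]) with [base]/[acid] = 0.18/0.026:
pH = 3.21 + (+0.840) = 4.05

pH = 4.05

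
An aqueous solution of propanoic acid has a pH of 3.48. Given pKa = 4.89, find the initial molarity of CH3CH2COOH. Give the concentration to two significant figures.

C₀ = 8.8 × 10^-3 M

[H+] = 10^(-3.48) = 3.31 × 10^-4 M = x
Ka = 10^(−4.89) = 1.29 × 10^-5
Ka = x²/(C₀ − x) ⇒ C₀ = x + x²/Ka
C₀ = 3.31 × 10^-4 + (3.31 × 10^-4)²/(1.29 × 10^-5) = 8.82 × 10^-3 M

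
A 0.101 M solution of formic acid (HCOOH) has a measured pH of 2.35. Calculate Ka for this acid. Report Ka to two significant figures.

Ka = 2.1 × 10^-4

[H+] = 10^(-2.35) = 4.47 × 10^-3 M
At equilibrium [HA] = 0.101 − 4.47 × 10^-3 = 9.65 × 10^-2 M
Ka = [H+][A-]/[HA] = (4.47 × 10^-3)² / 9.65 × 10^-2 = 2.1 × 10^-4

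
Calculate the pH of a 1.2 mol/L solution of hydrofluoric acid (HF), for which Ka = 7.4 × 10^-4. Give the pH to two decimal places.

HF ⇌ F- + H+
From the ICE table, Ka = [H+]²/(1.2 − [H+]) = 7.4 × 10^-4.
Since Ka ≪ C₀, [H+] ≈ √(Ka·C₀) = 2.98 × 10^-2 M.
pH = −log[H+] = −log(2.98 × 10^-2) = 1.53

pH = 1.53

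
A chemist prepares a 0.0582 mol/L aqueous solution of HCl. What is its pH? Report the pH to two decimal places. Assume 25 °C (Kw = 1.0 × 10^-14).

pH = 1.24

HCl is a strong acid and dissociates completely, so [H+] = 0.0582 M.
pH = -log(0.0582) = 1.24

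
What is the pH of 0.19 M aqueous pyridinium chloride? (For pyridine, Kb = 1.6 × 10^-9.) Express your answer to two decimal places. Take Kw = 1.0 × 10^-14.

pH = 2.96

C5H5NH+ is the conjugate acid of the weak base C5H5N.
Ka = Kw/Kb = 1.0×10^-14 / 1.6 × 10^-9 = 6.25 × 10^-6
From the ICE table, Ka = [H+]²/(0.19 − [H+]) = 6.25 × 10^-6.
Assume [H+] ≪ 0.19: [H+] ≈ √(6.25 × 10^-6 × 0.19) = 1.09 × 10^-3 M
([H+]/C₀ = 0.57% < 5%, so the approximation holds.)
pH = −log[H+] = −log(1.09 × 10^-3) = 2.96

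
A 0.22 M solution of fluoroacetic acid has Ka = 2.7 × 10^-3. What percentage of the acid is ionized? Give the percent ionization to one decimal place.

10.5%

FCH2COOH ⇌ FCH2COO- + H+; let x = [H+] at equilibrium.
Solve x² + 0.0027x − 0.000594 = 0 → x = 2.31 × 10^-2 M
% ionization = x/C₀ × 100% = 2.31 × 10^-2/0.22 × 100% = 10.5%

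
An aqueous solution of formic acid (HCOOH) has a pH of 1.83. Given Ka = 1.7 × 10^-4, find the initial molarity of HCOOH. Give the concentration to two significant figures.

C₀ = 1.3 M

[H+] = 10^(-1.83) = 1.48 × 10^-2 M = x
Ka = x²/(C₀ − x) ⇒ C₀ = x + x²/Ka
C₀ = 1.48 × 10^-2 + (1.48 × 10^-2)²/(1.7 × 10^-4) = 1.30 M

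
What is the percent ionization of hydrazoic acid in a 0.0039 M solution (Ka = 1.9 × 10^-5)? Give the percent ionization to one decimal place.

HN3 ⇌ N3- + H+; let x = [H+] at equilibrium.
Solve x² + 1.9e-05x − 7.41e-08 = 0 → x = 2.63 × 10^-4 M
Fraction ionized = 2.63 × 10^-4 / 0.0039 = 0.0674 → 6.7%

6.7%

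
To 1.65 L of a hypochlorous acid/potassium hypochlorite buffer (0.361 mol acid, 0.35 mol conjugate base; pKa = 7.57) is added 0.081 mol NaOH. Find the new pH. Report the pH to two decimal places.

After neutralization: n(HOCl) = 0.28 mol, n(OCl-) = 0.431 mol.
Henderson–Hasselbalch with mole ratio 0.431/0.28: pH = 7.57 + (+0.187)

pH = 7.76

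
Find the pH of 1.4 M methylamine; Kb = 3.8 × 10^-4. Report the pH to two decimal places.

CH3NH2 + H2O ⇌ CH3NH3+ + OH-
Kb = [OH-]²/(1.4 − [OH-]) = 3.8 × 10^-4
Neglecting [OH-] in the denominator: [OH-] = √(3.8 × 10^-4 × 1.4) = 2.31 × 10^-2 M
pOH = 1.64, so pH = 14.00 − pOH = 12.36

pH = 12.36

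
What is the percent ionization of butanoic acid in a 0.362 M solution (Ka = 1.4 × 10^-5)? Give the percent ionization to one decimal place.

CH3(CH2)2COOH ⇌ CH3(CH2)2COO- + H+; let x = [H+] at equilibrium.
x ≈ √(Ka·C₀) = √(1.4 × 10^-5 × 0.362) = 2.25 × 10^-3 M
Fraction ionized = 2.25 × 10^-3 / 0.362 = 0.0062 → 0.6%

0.6%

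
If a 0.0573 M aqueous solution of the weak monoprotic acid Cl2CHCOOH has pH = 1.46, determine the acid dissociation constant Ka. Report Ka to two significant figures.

Ka = 5.3 × 10^-2

[H+] = 10^(-1.46) = 3.47 × 10^-2 M
At equilibrium [HA] = 0.0573 − 3.47 × 10^-2 = 2.26 × 10^-2 M
Ka = [H+][A-]/[HA] = (3.47 × 10^-2)² / 2.26 × 10^-2 = 5.3 × 10^-2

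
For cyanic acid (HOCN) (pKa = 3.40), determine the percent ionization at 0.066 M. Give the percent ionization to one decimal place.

7.5%

HOCN ⇌ OCN- + H+; let x = [H+] at equilibrium.
Ka = 10^(−3.40) = 3.98 × 10^-4
Solve x² + 0.000398x − 2.63e-05 = 0 → x = 4.93 × 10^-3 M
Fraction ionized = 4.93 × 10^-3 / 0.066 = 0.0747 → 7.5%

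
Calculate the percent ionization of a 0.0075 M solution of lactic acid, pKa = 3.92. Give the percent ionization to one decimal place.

CH3CH(OH)COOH ⇌ CH3CH(OH)COO- + H+; let x = [H+] at equilibrium.
Ka = 10^(−3.92) = 1.20 × 10^-4
Solve x² + 0.00012x − 9e-07 = 0 → x = 8.91 × 10^-4 M
% ionization = x/C₀ × 100% = 8.91 × 10^-4/0.0075 × 100% = 11.9%

11.9%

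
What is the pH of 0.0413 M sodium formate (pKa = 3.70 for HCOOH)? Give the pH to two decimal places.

HCOO- is the conjugate base of the weak acid HCOOH.
Ka = 10^(−3.70) = 2.00 × 10^-4
Kb = Kw/Ka = 1.0×10^-14 / 2.00 × 10^-4 = 5.00 × 10^-11
Kb = x²/(0.0413 − x) = 5.00 × 10^-11
Assume x ≪ 0.0413: x ≈ √(5.00 × 10^-11 × 0.0413) = 1.44 × 10^-6 M
pOH = −log(1.44 × 10^-6) = 5.84; pH = 14.00 − 5.84 = 8.16

pH = 8.16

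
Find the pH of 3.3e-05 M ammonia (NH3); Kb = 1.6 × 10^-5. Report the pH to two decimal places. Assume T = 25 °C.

pH = 9.21

NH3 + H2O ⇌ NH4+ + OH-
From the ICE table, Kb = [OH-]²/(3.3e-05 − [OH-]) = 1.6 × 10^-5.
[OH-] is not negligible relative to C₀; solve [OH-]² + 1.6e-05·[OH-] − 5.28e-10 = 0.
[OH-] = [−1.6e-05 + √(1.6e-05² + 2.11e-09)]/2 = 1.63 × 10^-5 M
pOH = −log(1.63 × 10^-5) = 4.79; pH = 14.00 − 4.79 = 9.21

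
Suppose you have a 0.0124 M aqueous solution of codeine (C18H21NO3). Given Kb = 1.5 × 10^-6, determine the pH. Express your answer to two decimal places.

pH = 10.13

C18H21NO3 + H2O ⇌ C18H22NO3+ + OH-
Let x = [OH-] at equilibrium. Kb = x²/(0.0124 − x).
Assume x ≪ 0.0124: x ≈ √(1.5 × 10^-6 × 0.0124) = 1.36 × 10^-4 M
Check: 1.1% ionized — well under 5%, approximation valid.
pOH = 3.87, so pH = 14.00 − pOH = 10.13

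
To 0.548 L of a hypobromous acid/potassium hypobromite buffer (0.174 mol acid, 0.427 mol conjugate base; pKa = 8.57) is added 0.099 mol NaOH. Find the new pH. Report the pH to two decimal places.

OH- converts HOBr to OBr-: HOBr → 0.075 mol, OBr- → 0.526 mol.
pH = pKa + log(n_OBr-/n_HOBr) = 8.57 + log(0.526/0.075) = 8.57 + (+0.846)

pH = 9.42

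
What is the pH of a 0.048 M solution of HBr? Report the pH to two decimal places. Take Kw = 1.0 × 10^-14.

pH = 1.32

HBr is a strong acid and dissociates completely, so [H+] = 0.048 M.
pH = -log(0.048) = 1.32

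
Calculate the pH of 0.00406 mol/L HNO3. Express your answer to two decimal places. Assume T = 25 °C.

pH = 2.39

HNO3 is a strong acid and dissociates completely, so [H+] = 0.00406 M.
pH = -log(0.00406) = 2.39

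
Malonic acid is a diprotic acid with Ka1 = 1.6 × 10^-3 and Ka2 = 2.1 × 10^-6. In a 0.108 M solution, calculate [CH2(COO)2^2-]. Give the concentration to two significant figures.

First ionization gives [H+] ≈ [CH2(COOH)COO-] = 1.24 × 10^-2 M.
Second step: Ka2 = [H+][CH2(COO)2^2-]/[CH2(COOH)COO-] ≈ [CH2(COO)2^2-] (since [H+] ≈ [CH2(COOH)COO-]).
So [CH2(COO)2^2-] ≈ Ka2.

2.1 × 10^-6 M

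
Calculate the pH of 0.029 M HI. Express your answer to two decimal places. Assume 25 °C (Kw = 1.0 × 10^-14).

pH = 1.54

HI is a strong acid and dissociates completely, so [H+] = 0.029 M.
pH = -log(0.029) = 1.54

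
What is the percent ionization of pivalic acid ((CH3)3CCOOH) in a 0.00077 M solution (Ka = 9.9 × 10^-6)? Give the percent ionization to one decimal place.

10.7%

(CH3)3CCOOH ⇌ (CH3)3CCOO- + H+; let x = [H+] at equilibrium.
Ka = x²/(C₀ − x); solving the quadratic gives x = 8.25 × 10^-5 M.
% ionization = x/C₀ × 100% = 8.25 × 10^-5/0.00077 × 100% = 10.7%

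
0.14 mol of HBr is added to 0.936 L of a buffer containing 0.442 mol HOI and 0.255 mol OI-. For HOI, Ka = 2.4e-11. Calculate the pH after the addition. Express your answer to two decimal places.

pH = 9.92

After neutralization: n(HOI) = 0.582 mol, n(OI-) = 0.115 mol.
pKa = −log(2.4 × 10^-11) = 10.620
Henderson–Hasselbalch with mole ratio 0.115/0.582: pH = 10.620 + (-0.704)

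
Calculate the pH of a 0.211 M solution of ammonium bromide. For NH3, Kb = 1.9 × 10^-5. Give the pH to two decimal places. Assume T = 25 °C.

NH4+ is the conjugate acid of the weak base NH3.
Ka = Kw/Kb = 1.0×10^-14 / 1.9 × 10^-5 = 5.26 × 10^-10
From the ICE table, Ka = [H+]²/(0.211 − [H+]) = 5.26 × 10^-10.
Assume [H+] ≪ 0.211: [H+] ≈ √(5.26 × 10^-10 × 0.211) = 1.05 × 10^-5 M
pH = −log(1.05 × 10^-5) = 4.98

pH = 4.98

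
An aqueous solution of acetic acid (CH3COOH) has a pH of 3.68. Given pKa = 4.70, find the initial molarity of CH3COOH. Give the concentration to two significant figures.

[H+] = 10^(-3.68) = 2.09 × 10^-4 M = x
Ka = 10^(−4.70) = 2.00 × 10^-5
Ka = x²/(C₀ − x) ⇒ C₀ = x + x²/Ka
C₀ = 2.09 × 10^-4 + (2.09 × 10^-4)²/(2.00 × 10^-5) = 2.39 × 10^-3 M

C₀ = 2.4 × 10^-3 M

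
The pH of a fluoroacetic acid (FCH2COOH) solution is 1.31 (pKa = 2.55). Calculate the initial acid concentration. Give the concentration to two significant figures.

[H+] = 10^(-1.31) = 4.90 × 10^-2 M = x
Ka = 10^(−2.55) = 2.82 × 10^-3
Ka = x²/(C₀ − x) ⇒ C₀ = x + x²/Ka
C₀ = 4.90 × 10^-2 + (4.90 × 10^-2)²/(2.82 × 10^-3) = 9.00 × 10^-1 M

C₀ = 9.0 × 10^-1 M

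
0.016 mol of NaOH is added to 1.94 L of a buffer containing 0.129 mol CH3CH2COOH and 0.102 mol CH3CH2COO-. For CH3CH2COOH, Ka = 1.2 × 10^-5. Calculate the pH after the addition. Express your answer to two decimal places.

OH- converts CH3CH2COOH to CH3CH2COO-: CH3CH2COOH → 0.113 mol, CH3CH2COO- → 0.118 mol.
pKa = −log(1.2 × 10^-5) = 4.921
pH = pKa + log([A⁻]/[HA]) = 4.921 + log(0.118/0.113) = 4.921 +0.019

pH = 4.94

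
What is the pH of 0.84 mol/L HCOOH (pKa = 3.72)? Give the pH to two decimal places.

HCOOH ⇌ HCOO- + H+
Ka = 10^(−3.72) = 1.91 × 10^-4
Let x = [H+] at equilibrium. Ka = x²/(0.84 − x).
Since Ka ≪ C₀, x ≈ √(Ka·C₀) = 1.27 × 10^-2 M.
pH = −log(1.27 × 10^-2) = 1.90

pH = 1.90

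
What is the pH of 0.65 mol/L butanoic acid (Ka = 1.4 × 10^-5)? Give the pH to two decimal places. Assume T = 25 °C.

CH3(CH2)2COOH ⇌ CH3(CH2)2COO- + H+
From the ICE table, Ka = x²/(0.65 − x) = 1.4 × 10^-5.
Assume x ≪ 0.65: x ≈ √(1.4 × 10^-5 × 0.65) = 3.02 × 10^-3 M
Check: 0.46% ionized — well under 5%, approximation valid.
pH = −log[H+] = −log(3.02 × 10^-3) = 2.52

pH = 2.52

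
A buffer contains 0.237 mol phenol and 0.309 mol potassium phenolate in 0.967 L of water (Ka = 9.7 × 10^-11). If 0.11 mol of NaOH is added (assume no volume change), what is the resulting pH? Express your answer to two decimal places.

OH- converts C6H5OH to C6H5O-: C6H5OH → 0.127 mol, C6H5O- → 0.419 mol.
pKa = −log(9.7 × 10^-11) = 10.013
pH = pKa + log(n_C6H5O-/n_C6H5OH) = 10.013 + log(0.419/0.127) = 10.013 + (+0.518)

pH = 10.53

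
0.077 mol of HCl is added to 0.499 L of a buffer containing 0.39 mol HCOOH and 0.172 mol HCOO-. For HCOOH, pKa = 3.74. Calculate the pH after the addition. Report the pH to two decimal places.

After neutralization: n(HCOOH) = 0.467 mol, n(HCOO-) = 0.095 mol.
pH = pKa + log([A⁻]/[HA]) = 3.74 + log(0.095/0.467) = 3.74 -0.692

pH = 3.05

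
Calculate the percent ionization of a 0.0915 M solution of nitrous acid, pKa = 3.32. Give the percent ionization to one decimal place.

HNO2 ⇌ NO2- + H+; let x = [H+] at equilibrium.
Ka = 10^(−3.32) = 4.79 × 10^-4
Solve x² + 0.000479x − 4.38e-05 = 0 → x = 6.39 × 10^-3 M
Fraction ionized = 6.39 × 10^-3 / 0.0915 = 0.0698 → 7.0%

7.0%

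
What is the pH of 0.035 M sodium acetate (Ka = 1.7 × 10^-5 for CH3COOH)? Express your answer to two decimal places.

CH3COO- is the conjugate base of the weak acid CH3COOH.
Kb = Kw/Ka = 1.0×10^-14 / 1.7 × 10^-5 = 5.88 × 10^-10
Let x = [OH-] at equilibrium. Kb = x²/(0.035 − x).
Since Kb ≪ C₀, x ≈ √(Kb·C₀) = 4.54 × 10^-6 M.
pOH = −log(4.54 × 10^-6) = 5.34; pH = 14.00 − 5.34 = 8.66

pH = 8.66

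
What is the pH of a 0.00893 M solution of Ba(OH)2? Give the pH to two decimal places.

pH = 12.25

Ba(OH)2 is a strong base (each formula unit releases 2 OH-); [OH-] = 0.0179 M.
pOH = -log(0.0179) = 1.75
pH = 14.00 - 1.75 = 12.25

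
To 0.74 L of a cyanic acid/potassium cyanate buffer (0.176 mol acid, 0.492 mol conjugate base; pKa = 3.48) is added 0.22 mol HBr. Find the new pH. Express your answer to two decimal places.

After neutralization: n(HOCN) = 0.396 mol, n(OCN-) = 0.272 mol.
pH = pKa + log(n_OCN-/n_HOCN) = 3.48 + log(0.272/0.396) = 3.48 + (-0.163)

pH = 3.32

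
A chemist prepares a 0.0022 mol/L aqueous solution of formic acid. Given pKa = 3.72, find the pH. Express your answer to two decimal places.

pH = 3.25

HCOOH ⇌ HCOO- + H+
Ka = 10^(−3.72) = 1.91 × 10^-4
Ka = [H+]²/(0.0022 − [H+]) = 1.91 × 10^-4
[H+] is not negligible relative to C₀; solve [H+]² + 0.000191·[H+] − 4.2e-07 = 0.
[H+] = [−0.000191 + √(0.000191² + 1.68e-06)]/2 = 5.60 × 10^-4 M
pH = −log[H+] = −log(5.60 × 10^-4) = 3.25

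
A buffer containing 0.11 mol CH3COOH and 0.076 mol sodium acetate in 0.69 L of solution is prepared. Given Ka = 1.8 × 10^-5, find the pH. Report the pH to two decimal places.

pKa = −log(1.8 × 10^-5) = 4.745
Using pH = pKa + log([base]/[acid]) with [base]/[acid] = 0.076/0.11:
pH = 4.745 + (-0.161) = 4.58

pH = 4.58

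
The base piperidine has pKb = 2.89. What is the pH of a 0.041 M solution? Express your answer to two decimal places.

C5H10NH + H2O ⇌ C5H10NH2+ + OH-
Kb = 10^(−2.89) = 1.29 × 10^-3
Kb = x²/(0.041 − x) = 1.29 × 10^-3
The 5% rule fails; solving x² + Kb·x − Kb·C₀ = 0 exactly:
x = (−Kb + √(Kb² + 4·Kb·C₀))/2 = 6.66 × 10^-3 M
pOH = 2.18, so pH = 14.00 − pOH = 11.82

pH = 11.82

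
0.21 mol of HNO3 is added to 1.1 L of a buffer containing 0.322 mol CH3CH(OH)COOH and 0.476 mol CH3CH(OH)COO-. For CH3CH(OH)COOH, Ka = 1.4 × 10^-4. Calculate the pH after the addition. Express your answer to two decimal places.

pH = 3.55

After neutralization: n(CH3CH(OH)COOH) = 0.532 mol, n(CH3CH(OH)COO-) = 0.266 mol.
pKa = −log(1.4 × 10^-4) = 3.854
Henderson–Hasselbalch with mole ratio 0.266/0.532: pH = 3.854 + (-0.301)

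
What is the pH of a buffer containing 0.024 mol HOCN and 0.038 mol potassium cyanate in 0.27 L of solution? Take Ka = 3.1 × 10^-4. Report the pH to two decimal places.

pH = 3.71

pKa = −log(3.1 × 10^-4) = 3.509
pH = pKa + log([A⁻]/[HA]) = 3.509 + log(0.038/0.024)
pH = 3.509 + (+0.200) = 3.71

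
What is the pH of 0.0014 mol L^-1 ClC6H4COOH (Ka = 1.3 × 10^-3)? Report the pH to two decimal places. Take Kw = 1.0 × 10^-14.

ClC6H4COOH ⇌ ClC6H4COO- + H+
Ka = [H+]²/(0.0014 − [H+]) = 1.3 × 10^-3
[H+] is not negligible relative to C₀; solve [H+]² + 0.0013·[H+] − 1.82e-06 = 0.
[H+] = (−Ka + √(Ka² + 4·Ka·C₀))/2 = 8.47 × 10^-4 M
pH = −log(8.47 × 10^-4) = 3.07

pH = 3.07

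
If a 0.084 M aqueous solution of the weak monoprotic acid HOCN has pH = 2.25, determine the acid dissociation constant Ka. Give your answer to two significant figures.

Ka = 4.0 × 10^-4

[H+] = 10^(-2.25) = 5.62 × 10^-3 M
At equilibrium [HA] = 0.084 − 5.62 × 10^-3 = 7.84 × 10^-2 M
Ka = [H+][A-]/[HA] = (5.62 × 10^-3)² / 7.84 × 10^-2 = 4.0 × 10^-4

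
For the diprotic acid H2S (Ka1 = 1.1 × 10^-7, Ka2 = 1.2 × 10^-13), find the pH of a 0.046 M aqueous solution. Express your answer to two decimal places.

Ka1 ≫ Ka2, so treat the first dissociation as the only significant source of H+.
Ka1 = x²/(0.046 − x) = 1.1 × 10^-7
x ≈ √(1.1 × 10^-7 × 0.046) = 7.11 × 10^-5 M
pH = −log(7.11 × 10^-5) = 4.15

pH = 4.15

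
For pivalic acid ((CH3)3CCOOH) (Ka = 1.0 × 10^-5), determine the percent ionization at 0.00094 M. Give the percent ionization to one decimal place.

9.8%

(CH3)3CCOOH ⇌ (CH3)3CCOO- + H+; let x = [H+] at equilibrium.
Solve x² + 1e-05x − 9.4e-09 = 0 → x = 9.21 × 10^-5 M
Fraction ionized = 9.21 × 10^-5 / 0.00094 = 0.0980 → 9.8%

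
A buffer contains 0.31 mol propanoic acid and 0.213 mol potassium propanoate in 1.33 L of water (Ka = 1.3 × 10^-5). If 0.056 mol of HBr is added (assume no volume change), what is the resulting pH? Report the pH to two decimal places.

pH = 4.52

Added H+ converts CH3CH2COO- to CH3CH2COOH: CH3CH2COOH → 0.366 mol, CH3CH2COO- → 0.157 mol.
pKa = −log(1.3 × 10^-5) = 4.886
pH = pKa + log([A⁻]/[HA]) = 4.886 + log(0.157/0.366) = 4.886 -0.368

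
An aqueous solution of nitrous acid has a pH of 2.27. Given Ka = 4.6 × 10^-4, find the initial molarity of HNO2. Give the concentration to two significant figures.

C₀ = 6.8 × 10^-2 M

[H+] = 10^(-2.27) = 5.37 × 10^-3 M = x
Ka = x²/(C₀ − x) ⇒ C₀ = x + x²/Ka
C₀ = 5.37 × 10^-3 + (5.37 × 10^-3)²/(4.6 × 10^-4) = 6.81 × 10^-2 M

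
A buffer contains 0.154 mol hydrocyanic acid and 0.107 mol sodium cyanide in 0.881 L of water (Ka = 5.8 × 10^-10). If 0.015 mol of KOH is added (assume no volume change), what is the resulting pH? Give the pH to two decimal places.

pH = 9.18

After neutralization: n(HCN) = 0.139 mol, n(CN-) = 0.122 mol.
pKa = −log(5.8 × 10^-10) = 9.237
Henderson–Hasselbalch with mole ratio 0.122/0.139: pH = 9.237 + (-0.057)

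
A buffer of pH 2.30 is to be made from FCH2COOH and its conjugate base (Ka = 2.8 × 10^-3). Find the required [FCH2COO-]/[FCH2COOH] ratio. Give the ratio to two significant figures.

ratio = 0.56

pKa = -log(2.8 × 10^-3) = 2.553
pH = pKa + log(r) ⇒ log(r) = 2.30 − 2.553 = -0.253
r = [FCH2COO-]/[FCH2COOH] = 10^(-0.253) = 0.558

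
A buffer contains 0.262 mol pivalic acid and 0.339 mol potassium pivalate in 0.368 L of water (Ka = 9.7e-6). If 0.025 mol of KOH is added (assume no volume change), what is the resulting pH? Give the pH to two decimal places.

OH- converts (CH3)3CCOOH to (CH3)3CCOO-: (CH3)3CCOOH → 0.237 mol, (CH3)3CCOO- → 0.364 mol.
pKa = −log(9.7 × 10^-6) = 5.013
pH = pKa + log([A⁻]/[HA]) = 5.013 + log(0.364/0.237) = 5.013 +0.186

pH = 5.20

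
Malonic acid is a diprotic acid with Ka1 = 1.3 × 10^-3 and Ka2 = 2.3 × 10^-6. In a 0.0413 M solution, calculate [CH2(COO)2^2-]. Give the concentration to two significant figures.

2.3 × 10^-6 M

First ionization gives [H+] ≈ [CH2(COOH)COO-] = 6.71 × 10^-3 M.
Second step: Ka2 = [H+][CH2(COO)2^2-]/[CH2(COOH)COO-] ≈ [CH2(COO)2^2-] (since [H+] ≈ [CH2(COOH)COO-]).
So [CH2(COO)2^2-] ≈ Ka2.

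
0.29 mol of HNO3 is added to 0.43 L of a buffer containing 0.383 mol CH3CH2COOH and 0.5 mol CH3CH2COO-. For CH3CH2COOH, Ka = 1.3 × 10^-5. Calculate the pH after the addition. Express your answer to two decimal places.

Added H+ converts CH3CH2COO- to CH3CH2COOH: CH3CH2COOH → 0.673 mol, CH3CH2COO- → 0.21 mol.
pKa = −log(1.3 × 10^-5) = 4.886
pH = pKa + log(n_CH3CH2COO-/n_CH3CH2COOH) = 4.886 + log(0.21/0.673) = 4.886 + (-0.506)

pH = 4.38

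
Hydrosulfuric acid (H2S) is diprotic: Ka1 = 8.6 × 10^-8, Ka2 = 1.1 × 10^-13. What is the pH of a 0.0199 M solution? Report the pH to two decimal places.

pH = 4.38

Ka1 ≫ Ka2, so treat the first dissociation as the only significant source of H+.
Ka1 = x²/(0.0199 − x) = 8.6 × 10^-8
x ≈ √(8.6 × 10^-8 × 0.0199) = 4.14 × 10^-5 M
pH = −log(4.14 × 10^-5) = 4.38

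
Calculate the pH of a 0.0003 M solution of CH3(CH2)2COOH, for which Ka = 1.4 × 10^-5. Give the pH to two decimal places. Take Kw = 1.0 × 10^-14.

CH3(CH2)2COOH ⇌ CH3(CH2)2COO- + H+
From the ICE table, Ka = [H+]²/(0.0003 − [H+]) = 1.4 × 10^-5.
[H+] is not negligible relative to C₀; solve [H+]² + 1.4e-05·[H+] − 4.2e-09 = 0.
[H+] = (−Ka + √(Ka² + 4·Ka·C₀))/2 = 5.82 × 10^-5 M
pH = −log(5.82 × 10^-5) = 4.24

pH = 4.24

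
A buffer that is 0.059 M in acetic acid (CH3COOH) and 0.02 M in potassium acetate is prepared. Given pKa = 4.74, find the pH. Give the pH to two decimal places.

pH = 4.27

pH = pKa + log([A⁻]/[HA]) = 4.74 + log(0.02/0.059)
pH = 4.74 + (-0.470) = 4.27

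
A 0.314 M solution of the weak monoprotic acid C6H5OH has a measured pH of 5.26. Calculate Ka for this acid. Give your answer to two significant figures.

[H+] = 10^(-5.26) = 5.50 × 10^-6 M
At equilibrium [HA] = 0.314 − 5.50 × 10^-6 = 3.14 × 10^-1 M
Ka = [H+][A-]/[HA] = (5.50 × 10^-6)² / 3.14 × 10^-1 = 9.6 × 10^-11

Ka = 9.6 × 10^-11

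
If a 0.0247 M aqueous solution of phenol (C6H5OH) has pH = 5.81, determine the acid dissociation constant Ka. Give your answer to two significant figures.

[H+] = 10^(-5.81) = 1.55 × 10^-6 M
At equilibrium [HA] = 0.0247 − 1.55 × 10^-6 = 2.47 × 10^-2 M
Ka = [H+][A-]/[HA] = (1.55 × 10^-6)² / 2.47 × 10^-2 = 9.7 × 10^-11

Ka = 9.7 × 10^-11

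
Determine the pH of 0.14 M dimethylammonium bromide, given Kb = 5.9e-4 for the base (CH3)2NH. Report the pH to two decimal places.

pH = 5.81

(CH3)2NH2+ is the conjugate acid of the weak base (CH3)2NH.
Ka = Kw/Kb = 1.0×10^-14 / 5.9 × 10^-4 = 1.69 × 10^-11
Ka = x²/(0.14 − x) = 1.69 × 10^-11
Since Ka ≪ C₀, x ≈ √(Ka·C₀) = 1.54 × 10^-6 M.
pH = −log[H+] = −log(1.54 × 10^-6) = 5.81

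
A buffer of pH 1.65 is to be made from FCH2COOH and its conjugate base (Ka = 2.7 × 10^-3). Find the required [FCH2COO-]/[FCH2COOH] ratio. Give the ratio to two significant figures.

pKa = -log(2.7 × 10^-3) = 2.569
pH = pKa + log(r) ⇒ log(r) = 1.65 − 2.569 = -0.919
r = [FCH2COO-]/[FCH2COOH] = 10^(-0.919) = 0.121

ratio = 0.12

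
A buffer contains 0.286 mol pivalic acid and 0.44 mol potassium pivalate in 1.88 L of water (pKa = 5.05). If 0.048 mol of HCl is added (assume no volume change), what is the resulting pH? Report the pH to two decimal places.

pH = 5.12

After neutralization: n((CH3)3CCOOH) = 0.334 mol, n((CH3)3CCOO-) = 0.392 mol.
Henderson–Hasselbalch with mole ratio 0.392/0.334: pH = 5.05 + (+0.070)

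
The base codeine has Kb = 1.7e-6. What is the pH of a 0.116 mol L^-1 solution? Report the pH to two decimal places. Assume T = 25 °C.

C18H21NO3 + H2O ⇌ C18H22NO3+ + OH-
Kb = x²/(0.116 − x) = 1.7 × 10^-6
Assume x ≪ 0.116: x ≈ √(1.7 × 10^-6 × 0.116) = 4.44 × 10^-4 M
Check: 0.38% ionized — well under 5%, approximation valid.
pOH = 3.35, so pH = 14.00 − pOH = 10.65

pH = 10.65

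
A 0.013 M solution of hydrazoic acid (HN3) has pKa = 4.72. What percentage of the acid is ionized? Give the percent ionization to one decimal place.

HN3 ⇌ N3- + H+; let x = [H+] at equilibrium.
Ka = 10^(−4.72) = 1.91 × 10^-5
x ≈ √(Ka·C₀) = √(1.91 × 10^-5 × 0.013) = 4.98 × 10^-4 M
% ionization = x/C₀ × 100% = 4.98 × 10^-4/0.013 × 100% = 3.8%

3.8%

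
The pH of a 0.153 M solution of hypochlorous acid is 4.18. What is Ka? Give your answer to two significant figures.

Ka = 2.9 × 10^-8

[H+] = 10^(-4.18) = 6.61 × 10^-5 M
At equilibrium [HA] = 0.153 − 6.61 × 10^-5 = 1.53 × 10^-1 M
Ka = [H+][A-]/[HA] = (6.61 × 10^-5)² / 1.53 × 10^-1 = 2.9 × 10^-8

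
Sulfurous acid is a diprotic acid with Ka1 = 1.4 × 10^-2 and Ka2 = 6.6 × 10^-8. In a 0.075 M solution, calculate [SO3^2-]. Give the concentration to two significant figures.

First ionization gives [H+] ≈ [HSO3-] = 2.62 × 10^-2 M.
Second step: Ka2 = [H+][SO3^2-]/[HSO3-] ≈ [SO3^2-] (since [H+] ≈ [HSO3-]).
So [SO3^2-] ≈ Ka2.

6.6 × 10^-8 M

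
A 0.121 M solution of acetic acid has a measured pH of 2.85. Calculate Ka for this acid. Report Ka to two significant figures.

Ka = 1.7 × 10^-5

[H+] = 10^(-2.85) = 1.41 × 10^-3 M
At equilibrium [HA] = 0.121 − 1.41 × 10^-3 = 1.20 × 10^-1 M
Ka = [H+][A-]/[HA] = (1.41 × 10^-3)² / 1.20 × 10^-1 = 1.7 × 10^-5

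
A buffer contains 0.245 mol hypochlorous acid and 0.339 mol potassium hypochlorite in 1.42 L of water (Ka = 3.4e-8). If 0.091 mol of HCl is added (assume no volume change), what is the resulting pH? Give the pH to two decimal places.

Added H+ converts OCl- to HOCl: HOCl → 0.336 mol, OCl- → 0.248 mol.
pKa = −log(3.4 × 10^-8) = 7.469
pH = pKa + log(n_OCl-/n_HOCl) = 7.469 + log(0.248/0.336) = 7.469 + (-0.132)

pH = 7.34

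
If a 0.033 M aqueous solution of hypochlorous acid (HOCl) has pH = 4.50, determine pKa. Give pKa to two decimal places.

pKa = 7.52

[H+] = 10^(-4.50) = 3.16 × 10^-5 M
At equilibrium [HA] = 0.033 − 3.16 × 10^-5 = 3.30 × 10^-2 M
Ka = [H+][A-]/[HA] = (3.16 × 10^-5)² / 3.30 × 10^-2 = 3.03 × 10^-8
pKa = -log(3.03 × 10^-8) = 7.52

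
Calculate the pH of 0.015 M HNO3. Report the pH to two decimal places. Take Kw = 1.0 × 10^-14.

pH = 1.82

HNO3 is a strong acid and dissociates completely, so [H+] = 0.015 M.
pH = -log(0.015) = 1.82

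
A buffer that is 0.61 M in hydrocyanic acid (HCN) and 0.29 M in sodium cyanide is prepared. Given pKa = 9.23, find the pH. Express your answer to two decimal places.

pH = 8.91

Henderson–Hasselbalch: pH = pKa + log([CN-]/[HCN]) = 9.23 + log(0.29/0.61)
pH = 9.23 + (-0.323) = 8.91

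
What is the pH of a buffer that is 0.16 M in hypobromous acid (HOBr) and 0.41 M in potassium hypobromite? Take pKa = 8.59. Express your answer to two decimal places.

Henderson–Hasselbalch: pH = pKa + log([OBr-]/[HOBr]) = 8.59 + log(0.41/0.16)
pH = 8.59 + (+0.409) = 9.00

pH = 9.00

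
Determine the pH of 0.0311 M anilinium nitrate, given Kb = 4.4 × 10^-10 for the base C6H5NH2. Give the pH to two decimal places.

pH = 3.08

C6H5NH3+ is the conjugate acid of the weak base C6H5NH2.
Ka = Kw/Kb = 1.0×10^-14 / 4.4 × 10^-10 = 2.27 × 10^-5
From the ICE table, Ka = [H+]²/(0.0311 − [H+]) = 2.27 × 10^-5.
Assume [H+] ≪ 0.0311: [H+] ≈ √(2.27 × 10^-5 × 0.0311) = 8.40 × 10^-4 M
pH = −log(8.40 × 10^-4) = 3.08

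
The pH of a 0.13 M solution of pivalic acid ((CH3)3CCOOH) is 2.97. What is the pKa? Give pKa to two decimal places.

[H+] = 10^(-2.97) = 1.07 × 10^-3 M
At equilibrium [HA] = 0.13 − 1.07 × 10^-3 = 1.29 × 10^-1 M
Ka = [H+][A-]/[HA] = (1.07 × 10^-3)² / 1.29 × 10^-1 = 8.88 × 10^-6
pKa = -log(8.88 × 10^-6) = 5.05

pKa = 5.05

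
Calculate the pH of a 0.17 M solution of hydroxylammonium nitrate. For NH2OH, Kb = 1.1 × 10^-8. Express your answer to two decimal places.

NH3OH+ is the conjugate acid of the weak base NH2OH.
Ka = Kw/Kb = 1.0×10^-14 / 1.1 × 10^-8 = 9.09 × 10^-7
Ka = x²/(0.17 − x) = 9.09 × 10^-7
Assume x ≪ 0.17: x ≈ √(9.09 × 10^-7 × 0.17) = 3.93 × 10^-4 M
Check: 0.23% ionized — well under 5%, approximation valid.
pH = −log[H+] = −log(3.93 × 10^-4) = 3.41

pH = 3.41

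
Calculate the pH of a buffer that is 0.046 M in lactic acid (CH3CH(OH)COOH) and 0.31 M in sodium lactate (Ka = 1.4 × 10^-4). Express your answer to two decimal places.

pH = 4.68

pKa = −log(1.4 × 10^-4) = 3.854
Henderson–Hasselbalch: pH = pKa + log([CH3CH(OH)COO-]/[CH3CH(OH)COOH]) = 3.854 + log(0.31/0.046)
pH = 3.854 + (+0.829) = 4.68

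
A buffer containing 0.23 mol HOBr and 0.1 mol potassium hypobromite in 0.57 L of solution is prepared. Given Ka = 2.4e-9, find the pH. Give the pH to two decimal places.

pH = 8.26

pKa = −log(2.4 × 10^-9) = 8.620
Henderson–Hasselbalch: pH = pKa + log([OBr-]/[HOBr]) = 8.620 + log(0.1/0.23)
pH = 8.620 + (-0.362) = 8.26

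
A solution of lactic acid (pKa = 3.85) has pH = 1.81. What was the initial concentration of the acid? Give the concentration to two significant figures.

C₀ = 1.7 M

[H+] = 10^(-1.81) = 1.55 × 10^-2 M = x
Ka = 10^(−3.85) = 1.41 × 10^-4
Ka = x²/(C₀ − x) ⇒ C₀ = x + x²/Ka
C₀ = 1.55 × 10^-2 + (1.55 × 10^-2)²/(1.41 × 10^-4) = 1.72 M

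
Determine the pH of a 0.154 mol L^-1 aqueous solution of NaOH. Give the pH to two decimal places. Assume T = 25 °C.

NaOH is a strong base; [OH-] = 0.154 M.
pOH = -log(0.154) = 0.81
pH = 14.00 - 0.81 = 13.19

pH = 13.19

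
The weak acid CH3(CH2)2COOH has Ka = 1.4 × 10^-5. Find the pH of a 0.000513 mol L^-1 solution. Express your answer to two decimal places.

CH3(CH2)2COOH ⇌ CH3(CH2)2COO- + H+
Let x = [H+] at equilibrium. Ka = x²/(0.000513 − x).
The 5% rule fails; solving x² + Ka·x − Ka·C₀ = 0 exactly:
x = (−Ka + √(Ka² + 4·Ka·C₀))/2 = 7.80 × 10^-5 M
pH = −log(7.80 × 10^-5) = 4.11

pH = 4.11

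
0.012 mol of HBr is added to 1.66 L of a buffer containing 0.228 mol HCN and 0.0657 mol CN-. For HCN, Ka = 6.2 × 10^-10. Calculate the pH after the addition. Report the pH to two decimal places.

Added H+ converts CN- to HCN: HCN → 0.24 mol, CN- → 0.0537 mol.
pKa = −log(6.2 × 10^-10) = 9.208
pH = pKa + log([A⁻]/[HA]) = 9.208 + log(0.0537/0.24) = 9.208 -0.650

pH = 8.56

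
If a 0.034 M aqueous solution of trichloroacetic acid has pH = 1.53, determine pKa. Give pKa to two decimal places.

pKa = 0.71

[H+] = 10^(-1.53) = 2.95 × 10^-2 M
At equilibrium [HA] = 0.034 − 2.95 × 10^-2 = 4.50 × 10^-3 M
Ka = [H+][A-]/[HA] = (2.95 × 10^-2)² / 4.50 × 10^-3 = 1.93 × 10^-1
pKa = -log(1.93 × 10^-1) = 0.71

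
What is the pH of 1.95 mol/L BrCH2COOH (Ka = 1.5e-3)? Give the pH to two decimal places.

BrCH2COOH ⇌ BrCH2COO- + H+
Ka = [H+]²/(1.95 − [H+]) = 1.5 × 10^-3
Since Ka ≪ C₀, [H+] ≈ √(Ka·C₀) = 5.41 × 10^-2 M.
Check: 2.8% ionized — well under 5%, approximation valid.
pH = −log[H+] = −log(5.41 × 10^-2) = 1.27

pH = 1.27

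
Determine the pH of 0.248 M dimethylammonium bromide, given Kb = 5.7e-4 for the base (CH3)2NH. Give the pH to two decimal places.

(CH3)2NH2+ is the conjugate acid of the weak base (CH3)2NH.
Ka = Kw/Kb = 1.0×10^-14 / 5.7 × 10^-4 = 1.75 × 10^-11
Let x = [H+] at equilibrium. Ka = x²/(0.248 − x).
Neglecting x in the denominator: x = √(1.75 × 10^-11 × 0.248) = 2.08 × 10^-6 M
Check: 0.00084% ionized — well under 5%, approximation valid.
pH = −log[H+] = −log(2.08 × 10^-6) = 5.68

pH = 5.68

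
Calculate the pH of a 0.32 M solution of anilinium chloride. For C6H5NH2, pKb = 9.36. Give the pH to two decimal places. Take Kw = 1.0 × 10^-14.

C6H5NH3+ is the conjugate acid of the weak base C6H5NH2.
Kb = 10^(−9.36) = 4.37 × 10^-10
Ka = Kw/Kb = 1.0×10^-14 / 4.37 × 10^-10 = 2.29 × 10^-5
From the ICE table, Ka = [H+]²/(0.32 − [H+]) = 2.29 × 10^-5.
Since Ka ≪ C₀, [H+] ≈ √(Ka·C₀) = 2.71 × 10^-3 M.
pH = −log[H+] = −log(2.71 × 10^-3) = 2.57

pH = 2.57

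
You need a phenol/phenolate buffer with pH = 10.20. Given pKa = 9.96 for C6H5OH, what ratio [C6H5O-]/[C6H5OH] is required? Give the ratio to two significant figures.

pH = pKa + log(r) ⇒ log(r) = 10.20 − 9.96 = +0.24
r = [C6H5O-]/[C6H5OH] = 10^(+0.24) = 1.74

ratio = 1.7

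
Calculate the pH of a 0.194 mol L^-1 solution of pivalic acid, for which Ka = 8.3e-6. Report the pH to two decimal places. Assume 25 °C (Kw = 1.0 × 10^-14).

(CH3)3CCOOH ⇌ (CH3)3CCOO- + H+
From the ICE table, Ka = [H+]²/(0.194 − [H+]) = 8.3 × 10^-6.
Since Ka ≪ C₀, [H+] ≈ √(Ka·C₀) = 1.27 × 10^-3 M.
Check: 0.65% ionized — well under 5%, approximation valid.
pH = −log[H+] = −log(1.27 × 10^-3) = 2.90

pH = 2.90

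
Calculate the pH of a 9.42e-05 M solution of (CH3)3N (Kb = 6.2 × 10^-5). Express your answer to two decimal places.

pH = 9.71

(CH3)3N + H2O ⇌ (CH3)3NH+ + OH-
From the ICE table, Kb = [OH-]²/(9.42e-05 − [OH-]) = 6.2 × 10^-5.
Here C₀/Kb ≈ 1.52, so the small-[OH-] approximation fails. Use the quadratic:
[OH-] = [−6.2e-05 + √(6.2e-05² + 2.34e-08)]/2 = 5.15 × 10^-5 M
pOH = 4.29, so pH = 14.00 − pOH = 9.71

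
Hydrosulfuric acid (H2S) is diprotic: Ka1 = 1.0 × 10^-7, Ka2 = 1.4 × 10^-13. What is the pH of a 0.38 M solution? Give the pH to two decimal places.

Since Ka1 ≫ Ka2, the first ionization dominates [H+].
Ka1 = x²/(0.38 − x) = 1.0 × 10^-7
x ≈ √(1.0 × 10^-7 × 0.38) = 1.95 × 10^-4 M
pH = −log(1.95 × 10^-4) = 3.71

pH = 3.71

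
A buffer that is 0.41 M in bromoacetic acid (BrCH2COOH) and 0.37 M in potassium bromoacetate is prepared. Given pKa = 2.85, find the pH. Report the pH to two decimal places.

pH = 2.81

pH = pKa + log([A⁻]/[HA]) = 2.85 + log(0.37/0.41)
pH = 2.85 + (-0.045) = 2.81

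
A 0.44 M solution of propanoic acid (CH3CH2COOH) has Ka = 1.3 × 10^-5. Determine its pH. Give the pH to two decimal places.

CH3CH2COOH ⇌ CH3CH2COO- + H+
Ka = x²/(0.44 − x) = 1.3 × 10^-5
Assume x ≪ 0.44: x ≈ √(1.3 × 10^-5 × 0.44) = 2.39 × 10^-3 M
pH = −log(2.39 × 10^-3) = 2.62

pH = 2.62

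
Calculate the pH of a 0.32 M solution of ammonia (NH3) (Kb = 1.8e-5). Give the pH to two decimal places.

pH = 11.38

NH3 + H2O ⇌ NH4+ + OH-
From the ICE table, Kb = x²/(0.32 − x) = 1.8 × 10^-5.
Since Kb ≪ C₀, x ≈ √(Kb·C₀) = 2.40 × 10^-3 M.
Check: 0.75% ionized — well under 5%, approximation valid.
pOH = 2.62, so pH = 14.00 − pOH = 11.38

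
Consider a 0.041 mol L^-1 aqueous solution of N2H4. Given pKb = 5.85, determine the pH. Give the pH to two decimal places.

pH = 10.38

N2H4 + H2O ⇌ N2H5+ + OH-
Kb = 10^(−5.85) = 1.41 × 10^-6
From the ICE table, Kb = [OH-]²/(0.041 − [OH-]) = 1.41 × 10^-6.
Neglecting [OH-] in the denominator: [OH-] = √(1.41 × 10^-6 × 0.041) = 2.40 × 10^-4 M
Check: 0.59% ionized — well under 5%, approximation valid.
pOH = 3.62, so pH = 14.00 − pOH = 10.38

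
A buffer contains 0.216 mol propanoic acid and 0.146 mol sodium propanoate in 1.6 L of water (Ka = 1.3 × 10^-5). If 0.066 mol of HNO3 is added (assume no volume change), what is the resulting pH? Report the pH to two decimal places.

After neutralization: n(CH3CH2COOH) = 0.282 mol, n(CH3CH2COO-) = 0.08 mol.
pKa = −log(1.3 × 10^-5) = 4.886
Henderson–Hasselbalch with mole ratio 0.08/0.282: pH = 4.886 + (-0.547)

pH = 4.34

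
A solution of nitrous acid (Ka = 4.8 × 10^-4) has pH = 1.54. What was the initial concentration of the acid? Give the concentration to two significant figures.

C₀ = 1.8 M

[H+] = 10^(-1.54) = 2.88 × 10^-2 M = x
Ka = x²/(C₀ − x) ⇒ C₀ = x + x²/Ka
C₀ = 2.88 × 10^-2 + (2.88 × 10^-2)²/(4.8 × 10^-4) = 1.76 M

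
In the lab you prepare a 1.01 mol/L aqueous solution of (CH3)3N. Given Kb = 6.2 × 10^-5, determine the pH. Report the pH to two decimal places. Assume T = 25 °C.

(CH3)3N + H2O ⇌ (CH3)3NH+ + OH-
Kb = [OH-]²/(1.01 − [OH-]) = 6.2 × 10^-5
Neglecting [OH-] in the denominator: [OH-] = √(6.2 × 10^-5 × 1.01) = 7.91 × 10^-3 M
Check: 0.78% ionized — well under 5%, approximation valid.
pOH = 2.10, so pH = 14.00 − pOH = 11.90

pH = 11.90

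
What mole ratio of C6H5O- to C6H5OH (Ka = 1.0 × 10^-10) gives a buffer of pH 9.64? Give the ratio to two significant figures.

pKa = -log(1.0 × 10^-10) = 10.000
pH = pKa + log(r) ⇒ log(r) = 9.64 − 10.000 = -0.360
r = [C6H5O-]/[C6H5OH] = 10^(-0.360) = 0.437

ratio = 0.44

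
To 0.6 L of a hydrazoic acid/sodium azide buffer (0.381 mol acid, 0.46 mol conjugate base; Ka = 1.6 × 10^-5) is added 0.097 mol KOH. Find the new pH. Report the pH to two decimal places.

pH = 5.09

After neutralization: n(HN3) = 0.284 mol, n(N3-) = 0.557 mol.
pKa = −log(1.6 × 10^-5) = 4.796
Henderson–Hasselbalch with mole ratio 0.557/0.284: pH = 4.796 + (+0.293)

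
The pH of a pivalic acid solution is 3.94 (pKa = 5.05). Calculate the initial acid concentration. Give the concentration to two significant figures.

C₀ = 1.6 × 10^-3 M

[H+] = 10^(-3.94) = 1.15 × 10^-4 M = x
Ka = 10^(−5.05) = 8.91 × 10^-6
Ka = x²/(C₀ − x) ⇒ C₀ = x + x²/Ka
C₀ = 1.15 × 10^-4 + (1.15 × 10^-4)²/(8.91 × 10^-6) = 1.60 × 10^-3 M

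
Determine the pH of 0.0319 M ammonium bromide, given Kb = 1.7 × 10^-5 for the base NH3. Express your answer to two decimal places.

pH = 5.36

NH4+ is the conjugate acid of the weak base NH3.
Ka = Kw/Kb = 1.0×10^-14 / 1.7 × 10^-5 = 5.88 × 10^-10
Ka = [H+]²/(0.0319 − [H+]) = 5.88 × 10^-10
Assume [H+] ≪ 0.0319: [H+] ≈ √(5.88 × 10^-10 × 0.0319) = 4.33 × 10^-6 M
Check: 0.014% ionized — well under 5%, approximation valid.
pH = −log[H+] = −log(4.33 × 10^-6) = 5.36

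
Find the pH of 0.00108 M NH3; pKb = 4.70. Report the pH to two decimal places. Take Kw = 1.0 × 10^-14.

NH3 + H2O ⇌ NH4+ + OH-
Kb = 10^(−4.70) = 2.00 × 10^-5
From the ICE table, Kb = [OH-]²/(0.00108 − [OH-]) = 2.00 × 10^-5.
Here C₀/Kb ≈ 54, so the small-[OH-] approximation fails. Use the quadratic:
[OH-] = (−Kb + √(Kb² + 4·Kb·C₀))/2 = 1.37 × 10^-4 M
pOH = 3.86, so pH = 14.00 − pOH = 10.14

pH = 10.14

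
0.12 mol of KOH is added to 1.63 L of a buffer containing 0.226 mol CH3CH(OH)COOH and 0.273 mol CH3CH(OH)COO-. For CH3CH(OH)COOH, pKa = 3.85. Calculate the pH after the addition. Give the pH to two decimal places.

After neutralization: n(CH3CH(OH)COOH) = 0.106 mol, n(CH3CH(OH)COO-) = 0.393 mol.
pH = pKa + log([A⁻]/[HA]) = 3.85 + log(0.393/0.106) = 3.85 +0.569

pH = 4.42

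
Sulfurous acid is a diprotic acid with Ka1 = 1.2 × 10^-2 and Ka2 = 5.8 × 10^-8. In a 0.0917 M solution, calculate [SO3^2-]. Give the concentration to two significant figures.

First ionization gives [H+] ≈ [HSO3-] = 2.77 × 10^-2 M.
Second step: Ka2 = [H+][SO3^2-]/[HSO3-] ≈ [SO3^2-] (since [H+] ≈ [HSO3-]).
So [SO3^2-] ≈ Ka2.

5.8 × 10^-8 M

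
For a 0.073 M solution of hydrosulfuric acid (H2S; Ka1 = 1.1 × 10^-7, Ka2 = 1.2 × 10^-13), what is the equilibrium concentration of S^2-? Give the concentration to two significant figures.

1.2 × 10^-13 M

First ionization gives [H+] ≈ [HS-] = 8.96 × 10^-5 M.
Second step: Ka2 = [H+][S^2-]/[HS-] ≈ [S^2-] (since [H+] ≈ [HS-]).
So [S^2-] ≈ Ka2.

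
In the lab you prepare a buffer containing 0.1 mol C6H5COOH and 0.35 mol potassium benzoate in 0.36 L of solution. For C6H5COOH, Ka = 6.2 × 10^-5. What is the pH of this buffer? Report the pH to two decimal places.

pH = 4.75

pKa = −log(6.2 × 10^-5) = 4.208
Henderson–Hasselbalch: pH = pKa + log([C6H5COO-]/[C6H5COOH]) = 4.208 + log(0.35/0.1)
pH = 4.208 + (+0.544) = 4.75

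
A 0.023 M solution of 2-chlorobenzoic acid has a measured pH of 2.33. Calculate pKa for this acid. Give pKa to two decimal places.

[H+] = 10^(-2.33) = 4.68 × 10^-3 M
At equilibrium [HA] = 0.023 − 4.68 × 10^-3 = 1.83 × 10^-2 M
Ka = [H+][A-]/[HA] = (4.68 × 10^-3)² / 1.83 × 10^-2 = 1.20 × 10^-3
pKa = -log(1.20 × 10^-3) = 2.92

pKa = 2.92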